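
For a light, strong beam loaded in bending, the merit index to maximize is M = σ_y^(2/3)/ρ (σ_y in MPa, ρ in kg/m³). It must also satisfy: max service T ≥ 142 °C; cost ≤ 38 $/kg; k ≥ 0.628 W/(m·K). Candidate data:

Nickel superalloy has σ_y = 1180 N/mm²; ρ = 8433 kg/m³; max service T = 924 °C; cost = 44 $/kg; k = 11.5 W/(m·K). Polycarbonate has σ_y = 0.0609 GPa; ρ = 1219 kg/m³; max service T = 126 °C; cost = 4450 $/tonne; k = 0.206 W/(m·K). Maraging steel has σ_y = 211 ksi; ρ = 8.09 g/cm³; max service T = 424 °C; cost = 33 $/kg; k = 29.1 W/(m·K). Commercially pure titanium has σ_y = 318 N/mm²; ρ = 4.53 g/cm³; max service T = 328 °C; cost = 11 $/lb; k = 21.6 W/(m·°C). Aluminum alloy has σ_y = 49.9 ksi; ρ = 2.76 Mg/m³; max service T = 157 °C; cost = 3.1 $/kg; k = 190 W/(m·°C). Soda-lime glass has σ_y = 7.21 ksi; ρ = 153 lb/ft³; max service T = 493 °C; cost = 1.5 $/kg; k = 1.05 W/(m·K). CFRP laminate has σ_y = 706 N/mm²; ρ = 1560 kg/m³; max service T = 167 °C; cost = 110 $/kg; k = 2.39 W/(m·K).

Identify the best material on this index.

aluminum alloy

Screen on constraints: max service T ≥ 142 °C; cost ≤ 38 $/kg; k ≥ 0.628 W/(m·K). Survivors: maraging steel, commercially pure titanium, aluminum alloy, soda-lime glass.
Putting every candidate on a common basis:
  maraging steel: σ_y = 1455 MPa, ρ = 8090 kg/m³
  commercially pure titanium: σ_y = 318.0 MPa, ρ = 4530 kg/m³
  aluminum alloy: σ_y = 344.0 MPa, ρ = 2760 kg/m³
  soda-lime glass: σ_y = 49.71 MPa, ρ = 2451 kg/m³
  aluminum alloy: M = 17.8×10⁻³
  maraging steel: M = 15.9×10⁻³
  commercially pure titanium: M = 10.3×10⁻³
  soda-lime glass: M = 5.52×10⁻³
Aluminum alloy ranks first.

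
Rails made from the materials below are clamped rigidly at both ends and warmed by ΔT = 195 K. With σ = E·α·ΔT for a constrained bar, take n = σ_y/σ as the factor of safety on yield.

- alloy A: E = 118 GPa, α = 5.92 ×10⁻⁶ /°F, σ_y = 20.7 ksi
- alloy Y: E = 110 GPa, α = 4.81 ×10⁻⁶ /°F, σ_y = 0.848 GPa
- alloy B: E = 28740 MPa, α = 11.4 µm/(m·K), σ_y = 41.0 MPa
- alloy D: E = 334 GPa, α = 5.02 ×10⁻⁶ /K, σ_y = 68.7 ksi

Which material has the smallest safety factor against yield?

With everything in SI (GPa, ×10⁻⁶/K, MPa):
  alloy A: E = 118.0, α = 10.7, σ_y = 142.7 → σ = 245 MPa, n = 0.582
  alloy Y: E = 110.0, α = 8.66, σ_y = 848.0 → σ = 186 MPa, n = 4.57
  alloy B: E = 28.74, α = 11.4, σ_y = 41.00 → σ = 63.9 MPa, n = 0.642
  alloy D: E = 334.0, α = 5.02, σ_y = 473.7 → σ = 327 MPa, n = 1.45
The minimum is alloy A at n = 0.582.

alloy A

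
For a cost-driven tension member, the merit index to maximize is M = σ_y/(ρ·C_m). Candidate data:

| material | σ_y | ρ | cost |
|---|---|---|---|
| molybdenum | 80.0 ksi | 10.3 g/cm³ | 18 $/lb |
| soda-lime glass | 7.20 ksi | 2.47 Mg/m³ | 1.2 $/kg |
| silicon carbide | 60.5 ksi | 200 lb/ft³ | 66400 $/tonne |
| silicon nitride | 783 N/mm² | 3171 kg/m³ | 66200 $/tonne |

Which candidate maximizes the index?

Normalizing units and computing the index:
  molybdenum: σ_y = 551.6 MPa, ρ = 10300 kg/m³, cost = 39.68 $/kg
  soda-lime glass: σ_y = 49.64 MPa, ρ = 2470 kg/m³, cost = 1.200 $/kg
  silicon carbide: σ_y = 417.1 MPa, ρ = 3204 kg/m³, cost = 66.40 $/kg
  silicon nitride: σ_y = 783.0 MPa, ρ = 3171 kg/m³, cost = 66.20 $/kg
  soda-lime glass: M = 16.7 kN·m per $
  silicon nitride: M = 3.73 kN·m per $
  silicon carbide: M = 1.96 kN·m per $
  molybdenum: M = 1.35 kN·m per $
Highest index: soda-lime glass.

soda-lime glass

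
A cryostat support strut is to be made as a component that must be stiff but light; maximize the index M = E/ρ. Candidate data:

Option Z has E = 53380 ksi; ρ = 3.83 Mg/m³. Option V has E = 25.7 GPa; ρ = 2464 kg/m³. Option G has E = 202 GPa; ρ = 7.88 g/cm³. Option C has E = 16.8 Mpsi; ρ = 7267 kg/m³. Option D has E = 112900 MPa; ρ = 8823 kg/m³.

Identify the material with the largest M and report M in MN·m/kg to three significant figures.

Normalizing units and computing the index:
  option Z: E = 368.0 GPa, ρ = 3830 kg/m³
  option V: E = 25.70 GPa, ρ = 2464 kg/m³
  option G: E = 202.0 GPa, ρ = 7880 kg/m³
  option C: E = 115.8 GPa, ρ = 7267 kg/m³
  option D: E = 112.9 GPa, ρ = 8823 kg/m³
  option Z: M = 96.1 MN·m/kg
  option G: M = 25.6 MN·m/kg
  option C: M = 15.9 MN·m/kg
  option D: M = 12.8 MN·m/kg
  option V: M = 10.4 MN·m/kg
Highest index: option Z.

option Z, M = 96.1 MN·m/kg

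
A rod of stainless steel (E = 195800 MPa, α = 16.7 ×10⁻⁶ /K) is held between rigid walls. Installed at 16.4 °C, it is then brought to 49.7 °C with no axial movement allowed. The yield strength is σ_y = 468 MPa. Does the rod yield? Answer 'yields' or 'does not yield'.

does not yield

E = 195800 MPa = 195.8 GPa.
ΔT = 33.30 K. Constrained thermal stress σ = E·α·ΔT = 195.8×10³ MPa × 16.7×10⁻⁶ × 33.30 = 109 MPa (compressive).
Compare to σ_y = 468 MPa: σ < σ_y, so it does not yield.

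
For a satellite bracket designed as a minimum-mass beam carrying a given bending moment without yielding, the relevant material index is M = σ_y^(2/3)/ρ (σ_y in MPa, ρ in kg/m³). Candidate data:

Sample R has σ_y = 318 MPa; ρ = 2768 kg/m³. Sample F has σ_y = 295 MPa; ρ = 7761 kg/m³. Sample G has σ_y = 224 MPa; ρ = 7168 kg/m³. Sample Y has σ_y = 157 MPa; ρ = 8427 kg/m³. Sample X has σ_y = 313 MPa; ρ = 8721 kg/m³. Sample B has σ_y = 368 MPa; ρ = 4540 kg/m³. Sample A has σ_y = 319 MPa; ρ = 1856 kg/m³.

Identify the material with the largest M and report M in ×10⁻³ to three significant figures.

sample A, M = 25.2×10⁻³

Evaluate M for each candidate:
  sample A: M = 25.2×10⁻³
  sample R: M = 16.8×10⁻³
  sample B: M = 11.3×10⁻³
  sample F: M = 5.71×10⁻³
  sample X: M = 5.29×10⁻³
  sample G: M = 5.15×10⁻³
  sample Y: M = 3.45×10⁻³
Sample A has the largest M.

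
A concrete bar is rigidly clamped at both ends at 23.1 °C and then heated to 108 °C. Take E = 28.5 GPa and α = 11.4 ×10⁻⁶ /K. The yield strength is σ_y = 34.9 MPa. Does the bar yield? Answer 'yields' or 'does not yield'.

ΔT = 84.90 K. Constrained thermal stress σ = E·α·ΔT = 28.50×10³ MPa × 11.4×10⁻⁶ × 84.90 = 27.6 MPa (compressive).
Compare to σ_y = 34.9 MPa: σ < σ_y, so it does not yield.

does not yield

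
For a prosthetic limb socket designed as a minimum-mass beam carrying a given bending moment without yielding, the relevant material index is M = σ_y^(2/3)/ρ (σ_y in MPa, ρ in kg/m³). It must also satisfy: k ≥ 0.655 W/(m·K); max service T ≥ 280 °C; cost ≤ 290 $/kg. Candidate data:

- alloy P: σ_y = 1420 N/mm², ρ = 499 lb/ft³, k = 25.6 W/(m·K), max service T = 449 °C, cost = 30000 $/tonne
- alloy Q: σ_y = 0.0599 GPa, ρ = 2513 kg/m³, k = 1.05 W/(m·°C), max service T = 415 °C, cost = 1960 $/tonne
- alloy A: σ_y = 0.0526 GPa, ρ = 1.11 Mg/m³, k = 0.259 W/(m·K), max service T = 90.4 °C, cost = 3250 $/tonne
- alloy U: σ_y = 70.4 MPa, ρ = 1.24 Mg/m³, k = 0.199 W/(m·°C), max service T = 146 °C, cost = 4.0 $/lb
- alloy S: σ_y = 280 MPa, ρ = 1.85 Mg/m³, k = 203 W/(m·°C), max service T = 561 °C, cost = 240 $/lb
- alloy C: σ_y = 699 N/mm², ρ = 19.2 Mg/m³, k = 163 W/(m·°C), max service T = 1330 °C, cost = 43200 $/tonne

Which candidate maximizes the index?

alloy P

Screen on constraints: k ≥ 0.655 W/(m·K); max service T ≥ 280 °C; cost ≤ 290 $/kg. Survivors: alloy P, alloy Q, alloy C.
After converting to SI:
  alloy P: σ_y = 1420 MPa, ρ = 7993 kg/m³
  alloy Q: σ_y = 59.90 MPa, ρ = 2513 kg/m³
  alloy C: σ_y = 699.0 MPa, ρ = 19200 kg/m³
  alloy P: M = 15.8×10⁻³
  alloy Q: M = 6.09×10⁻³
  alloy C: M = 4.10×10⁻³
Alloy P has the largest M.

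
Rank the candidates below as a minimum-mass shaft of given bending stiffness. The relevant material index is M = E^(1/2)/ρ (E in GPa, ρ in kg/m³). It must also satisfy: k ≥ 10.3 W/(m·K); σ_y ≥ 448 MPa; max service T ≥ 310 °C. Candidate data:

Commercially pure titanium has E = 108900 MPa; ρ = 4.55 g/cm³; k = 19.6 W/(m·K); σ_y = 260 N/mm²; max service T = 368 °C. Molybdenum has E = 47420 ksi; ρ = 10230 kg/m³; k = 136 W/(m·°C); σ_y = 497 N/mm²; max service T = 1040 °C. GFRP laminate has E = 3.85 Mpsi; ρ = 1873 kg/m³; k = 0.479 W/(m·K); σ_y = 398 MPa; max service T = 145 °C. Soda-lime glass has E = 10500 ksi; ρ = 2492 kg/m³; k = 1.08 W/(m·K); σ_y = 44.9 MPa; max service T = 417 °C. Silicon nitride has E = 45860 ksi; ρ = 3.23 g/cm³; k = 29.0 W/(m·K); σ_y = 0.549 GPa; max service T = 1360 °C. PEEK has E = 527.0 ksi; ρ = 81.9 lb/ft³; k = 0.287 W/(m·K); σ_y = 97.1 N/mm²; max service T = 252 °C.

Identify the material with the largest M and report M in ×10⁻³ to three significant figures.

Screen on constraints: k ≥ 10.3 W/(m·K); σ_y ≥ 448 MPa; max service T ≥ 310 °C. Survivors: molybdenum, silicon nitride.
In SI units:
  molybdenum: E = 326.9 GPa, ρ = 10230 kg/m³
  silicon nitride: E = 316.2 GPa, ρ = 3230 kg/m³
  silicon nitride: M = 5.51×10⁻³
  molybdenum: M = 1.77×10⁻³
Silicon nitride ranks first.

silicon nitride, M = 5.51×10⁻³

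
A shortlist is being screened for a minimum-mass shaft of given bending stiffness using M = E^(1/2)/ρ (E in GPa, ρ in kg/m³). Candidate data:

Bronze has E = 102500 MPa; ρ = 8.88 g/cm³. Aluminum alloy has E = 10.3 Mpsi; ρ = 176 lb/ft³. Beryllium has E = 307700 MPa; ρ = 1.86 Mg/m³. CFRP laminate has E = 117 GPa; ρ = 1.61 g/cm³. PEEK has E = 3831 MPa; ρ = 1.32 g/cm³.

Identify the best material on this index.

beryllium

Putting every candidate on a common basis:
  bronze: E = 102.5 GPa, ρ = 8880 kg/m³
  aluminum alloy: E = 71.02 GPa, ρ = 2819 kg/m³
  beryllium: E = 307.7 GPa, ρ = 1860 kg/m³
  CFRP laminate: E = 117.0 GPa, ρ = 1610 kg/m³
  PEEK: E = 3.831 GPa, ρ = 1320 kg/m³
  beryllium: M = 9.43×10⁻³
  CFRP laminate: M = 6.72×10⁻³
  aluminum alloy: M = 2.99×10⁻³
  PEEK: M = 1.48×10⁻³
  bronze: M = 1.14×10⁻³
Beryllium ranks first.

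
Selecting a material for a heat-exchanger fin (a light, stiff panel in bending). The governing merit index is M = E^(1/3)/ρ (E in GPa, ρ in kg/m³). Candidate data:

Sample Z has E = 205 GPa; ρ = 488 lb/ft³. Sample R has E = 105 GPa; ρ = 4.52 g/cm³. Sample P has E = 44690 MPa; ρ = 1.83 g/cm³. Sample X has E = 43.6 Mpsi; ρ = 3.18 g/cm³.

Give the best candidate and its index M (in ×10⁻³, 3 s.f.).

sample X, M = 2.11×10⁻³

Putting every candidate on a common basis:
  sample Z: E = 205.0 GPa, ρ = 7817 kg/m³
  sample R: E = 105.0 GPa, ρ = 4520 kg/m³
  sample P: E = 44.69 GPa, ρ = 1830 kg/m³
  sample X: E = 300.6 GPa, ρ = 3180 kg/m³
  sample X: M = 2.11×10⁻³
  sample P: M = 1.94×10⁻³
  sample R: M = 1.04×10⁻³
  sample Z: M = 0.754×10⁻³
Sample X ranks first.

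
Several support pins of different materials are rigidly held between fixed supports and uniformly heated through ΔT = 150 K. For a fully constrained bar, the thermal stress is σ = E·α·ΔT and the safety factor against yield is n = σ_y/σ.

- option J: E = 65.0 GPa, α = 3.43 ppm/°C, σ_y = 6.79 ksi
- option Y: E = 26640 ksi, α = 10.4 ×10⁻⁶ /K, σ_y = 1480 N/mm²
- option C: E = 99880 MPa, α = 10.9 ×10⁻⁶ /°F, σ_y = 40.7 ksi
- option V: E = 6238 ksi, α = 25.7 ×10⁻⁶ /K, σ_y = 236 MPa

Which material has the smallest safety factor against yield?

In consistent units (E in GPa, α in ×10⁻⁶/K, σ_y in MPa):
  option J: E = 65.00, α = 3.43, σ_y = 46.82 → σ = 33.4 MPa, n = 1.40
  option Y: E = 183.7, α = 10.4, σ_y = 1480 → σ = 287 MPa, n = 5.17
  option C: E = 99.88, α = 19.6, σ_y = 280.6 → σ = 294 MPa, n = 0.955
  option V: E = 43.01, α = 25.7, σ_y = 236.0 → σ = 166 MPa, n = 1.42
Smallest n: option C with n = 0.955.

option C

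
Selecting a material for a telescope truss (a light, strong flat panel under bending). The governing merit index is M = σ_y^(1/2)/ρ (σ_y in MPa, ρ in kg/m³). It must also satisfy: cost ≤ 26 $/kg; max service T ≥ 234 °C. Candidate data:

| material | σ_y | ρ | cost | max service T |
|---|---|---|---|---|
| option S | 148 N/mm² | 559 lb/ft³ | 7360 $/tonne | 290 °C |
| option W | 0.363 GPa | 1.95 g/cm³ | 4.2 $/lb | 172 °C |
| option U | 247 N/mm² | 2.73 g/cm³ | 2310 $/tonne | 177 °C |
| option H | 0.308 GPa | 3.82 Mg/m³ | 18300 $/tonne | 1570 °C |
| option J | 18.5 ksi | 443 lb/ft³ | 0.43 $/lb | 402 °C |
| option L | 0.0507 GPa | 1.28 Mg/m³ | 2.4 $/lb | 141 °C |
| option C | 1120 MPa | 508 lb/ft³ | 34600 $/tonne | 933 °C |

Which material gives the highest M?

Screen on constraints: cost ≤ 26 $/kg; max service T ≥ 234 °C. Survivors: option S, option H, option J.
Normalizing units and computing the index:
  option S: σ_y = 148.0 MPa, ρ = 8954 kg/m³
  option H: σ_y = 308.0 MPa, ρ = 3820 kg/m³
  option J: σ_y = 127.6 MPa, ρ = 7096 kg/m³
  option H: M = 4.59×10⁻³
  option J: M = 1.59×10⁻³
  option S: M = 1.36×10⁻³
The maximum is for option H.

option H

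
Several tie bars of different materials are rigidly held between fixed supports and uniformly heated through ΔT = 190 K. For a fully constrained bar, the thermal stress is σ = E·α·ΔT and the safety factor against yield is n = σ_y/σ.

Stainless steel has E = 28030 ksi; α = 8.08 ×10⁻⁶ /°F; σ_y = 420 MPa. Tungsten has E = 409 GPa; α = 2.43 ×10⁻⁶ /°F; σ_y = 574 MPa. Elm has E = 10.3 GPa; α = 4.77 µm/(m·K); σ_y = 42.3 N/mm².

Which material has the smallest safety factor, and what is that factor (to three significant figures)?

Converting E to GPa, α to ×10⁻⁶/K, σ_y to MPa, then σ and n for each:
  stainless steel: E = 193.3, α = 14.5, σ_y = 420.0 → σ = 534 MPa, n = 0.786
  tungsten: E = 409.0, α = 4.37, σ_y = 574.0 → σ = 340 MPa, n = 1.69
  elm: E = 10.30, α = 4.77, σ_y = 42.30 → σ = 9.33 MPa, n = 4.53
Smallest n: stainless steel with n = 0.786.

stainless steel, n = 0.786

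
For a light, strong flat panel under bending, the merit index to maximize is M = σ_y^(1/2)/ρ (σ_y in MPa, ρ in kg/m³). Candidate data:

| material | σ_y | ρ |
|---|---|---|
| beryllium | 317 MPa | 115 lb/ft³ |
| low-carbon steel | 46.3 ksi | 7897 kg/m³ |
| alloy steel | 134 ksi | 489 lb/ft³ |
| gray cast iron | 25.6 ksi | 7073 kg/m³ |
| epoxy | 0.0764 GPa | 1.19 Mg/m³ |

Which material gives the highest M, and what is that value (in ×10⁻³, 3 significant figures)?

beryllium, M = 9.67×10⁻³

Putting every candidate on a common basis:
  beryllium: σ_y = 317.0 MPa, ρ = 1842 kg/m³
  low-carbon steel: σ_y = 319.2 MPa, ρ = 7897 kg/m³
  alloy steel: σ_y = 923.9 MPa, ρ = 7833 kg/m³
  gray cast iron: σ_y = 176.5 MPa, ρ = 7073 kg/m³
  epoxy: σ_y = 76.40 MPa, ρ = 1190 kg/m³
  beryllium: M = 9.67×10⁻³
  epoxy: M = 7.35×10⁻³
  alloy steel: M = 3.88×10⁻³
  low-carbon steel: M = 2.26×10⁻³
  gray cast iron: M = 1.88×10⁻³
Beryllium has the largest M.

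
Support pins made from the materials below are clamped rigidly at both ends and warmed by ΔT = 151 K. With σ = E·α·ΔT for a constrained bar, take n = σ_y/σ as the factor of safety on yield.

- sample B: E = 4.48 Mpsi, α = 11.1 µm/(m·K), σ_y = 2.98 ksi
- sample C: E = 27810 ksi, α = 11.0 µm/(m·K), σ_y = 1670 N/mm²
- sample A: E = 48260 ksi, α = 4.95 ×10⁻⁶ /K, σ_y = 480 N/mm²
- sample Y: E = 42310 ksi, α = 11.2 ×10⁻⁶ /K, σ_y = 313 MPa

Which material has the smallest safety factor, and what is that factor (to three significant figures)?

Converting E to GPa, α to ×10⁻⁶/K, σ_y to MPa, then σ and n for each:
  sample B: E = 30.89, α = 11.1, σ_y = 20.55 → σ = 51.8 MPa, n = 0.397
  sample C: E = 191.7, α = 11.0, σ_y = 1670 → σ = 318 MPa, n = 5.24
  sample A: E = 332.7, α = 4.95, σ_y = 480.0 → σ = 249 MPa, n = 1.93
  sample Y: E = 291.7, α = 11.2, σ_y = 313.0 → σ = 493 MPa, n = 0.634
Sample B has the lowest safety factor, n = 0.397.

sample B, n = 0.397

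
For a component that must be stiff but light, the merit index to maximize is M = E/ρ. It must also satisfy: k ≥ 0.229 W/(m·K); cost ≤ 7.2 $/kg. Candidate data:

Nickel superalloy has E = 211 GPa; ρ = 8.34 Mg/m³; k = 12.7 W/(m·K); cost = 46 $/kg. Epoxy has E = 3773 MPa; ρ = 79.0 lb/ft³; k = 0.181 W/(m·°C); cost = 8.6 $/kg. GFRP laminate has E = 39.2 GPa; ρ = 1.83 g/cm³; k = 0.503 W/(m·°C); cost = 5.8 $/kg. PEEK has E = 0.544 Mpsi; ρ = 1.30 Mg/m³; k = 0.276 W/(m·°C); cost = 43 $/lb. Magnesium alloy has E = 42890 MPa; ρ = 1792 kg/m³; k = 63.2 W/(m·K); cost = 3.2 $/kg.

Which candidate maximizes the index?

magnesium alloy

Screen on constraints: k ≥ 0.229 W/(m·K); cost ≤ 7.2 $/kg. Survivors: GFRP laminate, magnesium alloy.
Putting every candidate on a common basis:
  GFRP laminate: E = 39.20 GPa, ρ = 1830 kg/m³
  magnesium alloy: E = 42.89 GPa, ρ = 1792 kg/m³
  magnesium alloy: M = 23.9 MN·m/kg
  GFRP laminate: M = 21.4 MN·m/kg
Magnesium alloy ranks first.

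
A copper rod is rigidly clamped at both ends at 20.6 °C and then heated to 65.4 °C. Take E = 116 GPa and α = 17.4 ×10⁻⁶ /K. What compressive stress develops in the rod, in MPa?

90.4 MPa

ΔT = 44.80 K. Constrained thermal stress σ = E·α·ΔT = 116.0×10³ MPa × 17.4×10⁻⁶ × 44.80 = 90.4 MPa (compressive).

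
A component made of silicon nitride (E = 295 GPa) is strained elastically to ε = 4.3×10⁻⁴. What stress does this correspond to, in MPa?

σ = E·ε = 295000 MPa × 4.3×10⁻⁴ = 127 MPa.

127 MPa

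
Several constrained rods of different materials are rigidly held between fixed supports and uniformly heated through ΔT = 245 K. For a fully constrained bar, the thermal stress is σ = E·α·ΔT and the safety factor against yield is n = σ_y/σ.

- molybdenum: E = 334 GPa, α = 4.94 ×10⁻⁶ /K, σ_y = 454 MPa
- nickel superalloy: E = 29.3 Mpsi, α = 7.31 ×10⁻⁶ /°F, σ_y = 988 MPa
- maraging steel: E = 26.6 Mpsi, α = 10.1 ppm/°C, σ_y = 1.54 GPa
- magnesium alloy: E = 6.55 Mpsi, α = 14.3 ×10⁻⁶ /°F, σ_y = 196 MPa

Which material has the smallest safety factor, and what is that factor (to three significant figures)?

magnesium alloy, n = 0.688

In consistent units (E in GPa, α in ×10⁻⁶/K, σ_y in MPa):
  molybdenum: E = 334.0, α = 4.94, σ_y = 454.0 → σ = 404 MPa, n = 1.12
  nickel superalloy: E = 202.0, α = 13.2, σ_y = 988.0 → σ = 651 MPa, n = 1.52
  maraging steel: E = 183.4, α = 10.1, σ_y = 1540 → σ = 454 MPa, n = 3.39
  magnesium alloy: E = 45.16, α = 25.7, σ_y = 196.0 → σ = 285 MPa, n = 0.688
Magnesium alloy has the lowest safety factor, n = 0.688.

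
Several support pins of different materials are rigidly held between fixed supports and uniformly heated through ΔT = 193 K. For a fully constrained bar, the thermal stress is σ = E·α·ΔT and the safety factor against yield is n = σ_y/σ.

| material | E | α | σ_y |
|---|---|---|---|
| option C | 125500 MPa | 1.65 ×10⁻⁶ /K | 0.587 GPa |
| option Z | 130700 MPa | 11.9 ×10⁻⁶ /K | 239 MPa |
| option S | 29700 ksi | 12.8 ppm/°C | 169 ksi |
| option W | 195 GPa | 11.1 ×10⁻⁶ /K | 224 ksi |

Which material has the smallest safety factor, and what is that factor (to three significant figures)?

option Z, n = 0.796

In consistent units (E in GPa, α in ×10⁻⁶/K, σ_y in MPa):
  option C: E = 125.5, α = 1.65, σ_y = 587.0 → σ = 40.0 MPa, n = 14.7
  option Z: E = 130.7, α = 11.9, σ_y = 239.0 → σ = 300 MPa, n = 0.796
  option S: E = 204.8, α = 12.8, σ_y = 1165 → σ = 506 MPa, n = 2.30
  option W: E = 195.0, α = 11.1, σ_y = 1544 → σ = 418 MPa, n = 3.70
Smallest n: option Z with n = 0.796.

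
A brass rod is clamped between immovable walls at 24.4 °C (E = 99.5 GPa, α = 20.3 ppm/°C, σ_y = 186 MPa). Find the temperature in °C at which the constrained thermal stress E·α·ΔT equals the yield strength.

116 °C

E·α·ΔT = 186.0 MPa ⇒ ΔT = 186.0 / (99.50×10³ × 20.3×10⁻⁶) = 92.09 K.
T = 24.4 + 92.09 = 116.5 °C.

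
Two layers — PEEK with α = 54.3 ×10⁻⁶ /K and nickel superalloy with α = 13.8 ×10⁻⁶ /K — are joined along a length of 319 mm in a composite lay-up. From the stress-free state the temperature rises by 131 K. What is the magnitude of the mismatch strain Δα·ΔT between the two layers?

5.31×10⁻³

Δα = |54.3 − 13.8|×10⁻⁶/K = 40.5×10⁻⁶/K.
Mismatch strain = Δα·ΔT = 40.5×10⁻⁶ × 131.0 = 5.31×10⁻³.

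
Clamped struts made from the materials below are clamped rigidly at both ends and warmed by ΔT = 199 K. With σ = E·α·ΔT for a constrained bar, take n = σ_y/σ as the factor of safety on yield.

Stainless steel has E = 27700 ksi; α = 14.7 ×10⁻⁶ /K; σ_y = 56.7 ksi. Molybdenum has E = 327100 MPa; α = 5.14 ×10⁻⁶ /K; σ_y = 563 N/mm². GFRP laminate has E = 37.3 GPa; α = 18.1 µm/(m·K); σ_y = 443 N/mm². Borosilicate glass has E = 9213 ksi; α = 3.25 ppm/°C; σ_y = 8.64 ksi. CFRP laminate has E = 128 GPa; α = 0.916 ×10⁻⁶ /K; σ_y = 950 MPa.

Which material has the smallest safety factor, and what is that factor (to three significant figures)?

stainless steel, n = 0.700

Per material, after unit conversion:
  stainless steel: E = 191.0, α = 14.7, σ_y = 390.9 → σ = 559 MPa, n = 0.700
  molybdenum: E = 327.1, α = 5.14, σ_y = 563.0 → σ = 335 MPa, n = 1.68
  GFRP laminate: E = 37.30, α = 18.1, σ_y = 443.0 → σ = 134 MPa, n = 3.30
  borosilicate glass: E = 63.52, α = 3.25, σ_y = 59.57 → σ = 41.1 MPa, n = 1.45
  CFRP laminate: E = 128.0, α = 0.916, σ_y = 950.0 → σ = 23.3 MPa, n = 40.7
The minimum is stainless steel at n = 0.700.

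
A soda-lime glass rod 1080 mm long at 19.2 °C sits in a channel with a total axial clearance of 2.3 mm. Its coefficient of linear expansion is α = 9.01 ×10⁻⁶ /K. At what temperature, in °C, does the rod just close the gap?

α·L₀·ΔT = 2.3 mm ⇒ ΔT = 2.3 / (9.01×10⁻⁶ × 1080.0) = 236.4 K.
T = 19.2 + 236.4 = 255.6 °C.

256 °C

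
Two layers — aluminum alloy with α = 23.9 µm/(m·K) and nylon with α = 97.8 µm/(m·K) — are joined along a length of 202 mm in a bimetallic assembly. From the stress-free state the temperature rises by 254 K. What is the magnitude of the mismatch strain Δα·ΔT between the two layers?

Δα = |23.9 − 97.8|×10⁻⁶/K = 73.9×10⁻⁶/K.
Mismatch strain = Δα·ΔT = 73.9×10⁻⁶ × 254.0 = 0.0188.

0.0188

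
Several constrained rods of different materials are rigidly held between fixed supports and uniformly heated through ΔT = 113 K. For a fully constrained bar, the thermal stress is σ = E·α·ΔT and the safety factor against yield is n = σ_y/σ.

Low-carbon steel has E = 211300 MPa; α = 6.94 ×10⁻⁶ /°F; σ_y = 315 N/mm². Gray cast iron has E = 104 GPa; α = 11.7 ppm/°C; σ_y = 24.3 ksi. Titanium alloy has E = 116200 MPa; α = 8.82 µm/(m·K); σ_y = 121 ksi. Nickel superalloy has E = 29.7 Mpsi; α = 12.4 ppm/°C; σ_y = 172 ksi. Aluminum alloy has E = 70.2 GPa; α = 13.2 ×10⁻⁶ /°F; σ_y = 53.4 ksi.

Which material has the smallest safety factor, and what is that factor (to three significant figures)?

low-carbon steel, n = 1.06

In consistent units (E in GPa, α in ×10⁻⁶/K, σ_y in MPa):
  low-carbon steel: E = 211.3, α = 12.5, σ_y = 315.0 → σ = 298 MPa, n = 1.06
  gray cast iron: E = 104.0, α = 11.7, σ_y = 167.5 → σ = 137 MPa, n = 1.22
  titanium alloy: E = 116.2, α = 8.82, σ_y = 834.3 → σ = 116 MPa, n = 7.20
  nickel superalloy: E = 204.8, α = 12.4, σ_y = 1186 → σ = 287 MPa, n = 4.13
  aluminum alloy: E = 70.20, α = 23.8, σ_y = 368.2 → σ = 188 MPa, n = 1.95
The minimum is low-carbon steel at n = 1.06.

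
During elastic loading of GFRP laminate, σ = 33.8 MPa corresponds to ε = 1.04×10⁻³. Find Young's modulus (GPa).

32.5 GPa

E = σ/ε = 33.8 MPa / 1.04×10⁻³ = 32500 MPa = 32.5 GPa.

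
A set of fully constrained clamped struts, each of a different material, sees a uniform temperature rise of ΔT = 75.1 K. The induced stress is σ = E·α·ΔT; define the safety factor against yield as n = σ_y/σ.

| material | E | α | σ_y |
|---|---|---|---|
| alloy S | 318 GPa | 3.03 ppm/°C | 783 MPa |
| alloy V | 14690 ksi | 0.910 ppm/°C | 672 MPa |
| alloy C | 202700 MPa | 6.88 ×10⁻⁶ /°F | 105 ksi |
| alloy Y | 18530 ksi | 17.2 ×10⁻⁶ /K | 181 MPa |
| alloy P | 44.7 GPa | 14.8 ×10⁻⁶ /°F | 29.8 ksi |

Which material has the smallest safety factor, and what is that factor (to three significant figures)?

alloy Y, n = 1.10

Converting E to GPa, α to ×10⁻⁶/K, σ_y to MPa, then σ and n for each:
  alloy S: E = 318.0, α = 3.03, σ_y = 783.0 → σ = 72.4 MPa, n = 10.8
  alloy V: E = 101.3, α = 0.910, σ_y = 672.0 → σ = 6.92 MPa, n = 97.1
  alloy C: E = 202.7, α = 12.4, σ_y = 723.9 → σ = 189 MPa, n = 3.84
  alloy Y: E = 127.8, α = 17.2, σ_y = 181.0 → σ = 165 MPa, n = 1.10
  alloy P: E = 44.70, α = 26.6, σ_y = 205.5 → σ = 89.4 MPa, n = 2.30
The minimum is alloy Y at n = 1.10.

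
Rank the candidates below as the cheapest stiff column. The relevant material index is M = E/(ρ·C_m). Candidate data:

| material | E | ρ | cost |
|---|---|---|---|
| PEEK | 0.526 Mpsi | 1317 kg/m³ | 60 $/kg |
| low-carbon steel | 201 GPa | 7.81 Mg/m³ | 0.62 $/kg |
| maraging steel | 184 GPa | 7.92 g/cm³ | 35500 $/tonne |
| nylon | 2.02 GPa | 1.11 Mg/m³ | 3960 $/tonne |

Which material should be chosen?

low-carbon steel

Normalizing units and computing the index:
  PEEK: E = 3.627 GPa, ρ = 1317 kg/m³, cost = 60.00 $/kg
  low-carbon steel: E = 201.0 GPa, ρ = 7810 kg/m³, cost = 0.6200 $/kg
  maraging steel: E = 184.0 GPa, ρ = 7920 kg/m³, cost = 35.50 $/kg
  nylon: E = 2.020 GPa, ρ = 1110 kg/m³, cost = 3.960 $/kg
  low-carbon steel: M = 41.5 MN·m per $
  maraging steel: M = 0.654 MN·m per $
  nylon: M = 0.460 MN·m per $
  PEEK: M = 0.0459 MN·m per $
The maximum is for low-carbon steel.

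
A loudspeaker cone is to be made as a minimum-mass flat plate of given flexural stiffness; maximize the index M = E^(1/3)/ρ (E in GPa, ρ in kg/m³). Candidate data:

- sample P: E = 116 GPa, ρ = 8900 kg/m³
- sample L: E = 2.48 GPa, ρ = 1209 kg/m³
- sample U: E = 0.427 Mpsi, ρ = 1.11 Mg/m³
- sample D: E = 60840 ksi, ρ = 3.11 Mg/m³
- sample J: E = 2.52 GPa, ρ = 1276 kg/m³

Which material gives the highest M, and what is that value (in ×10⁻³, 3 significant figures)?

Putting every candidate on a common basis:
  sample P: E = 116.0 GPa, ρ = 8900 kg/m³
  sample L: E = 2.480 GPa, ρ = 1209 kg/m³
  sample U: E = 2.944 GPa, ρ = 1110 kg/m³
  sample D: E = 419.5 GPa, ρ = 3110 kg/m³
  sample J: E = 2.520 GPa, ρ = 1276 kg/m³
  sample D: M = 2.41×10⁻³
  sample U: M = 1.29×10⁻³
  sample L: M = 1.12×10⁻³
  sample J: M = 1.07×10⁻³
  sample P: M = 0.548×10⁻³
Sample D has the largest M.

sample D, M = 2.41×10⁻³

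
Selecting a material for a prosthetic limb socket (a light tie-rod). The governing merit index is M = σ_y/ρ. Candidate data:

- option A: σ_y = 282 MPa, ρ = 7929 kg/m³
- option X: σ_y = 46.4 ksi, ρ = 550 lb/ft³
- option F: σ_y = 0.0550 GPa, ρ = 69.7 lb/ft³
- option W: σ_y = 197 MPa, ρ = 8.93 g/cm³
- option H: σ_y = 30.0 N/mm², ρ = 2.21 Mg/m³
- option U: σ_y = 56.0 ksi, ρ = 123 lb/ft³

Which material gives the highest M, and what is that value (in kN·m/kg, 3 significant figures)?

Normalizing units and computing the index:
  option A: σ_y = 282.0 MPa, ρ = 7929 kg/m³
  option X: σ_y = 319.9 MPa, ρ = 8810 kg/m³
  option F: σ_y = 55.00 MPa, ρ = 1116 kg/m³
  option W: σ_y = 197.0 MPa, ρ = 8930 kg/m³
  option H: σ_y = 30.00 MPa, ρ = 2210 kg/m³
  option U: σ_y = 386.1 MPa, ρ = 1970 kg/m³
  option U: M = 196 kN·m/kg
  option F: M = 49.3 kN·m/kg
  option X: M = 36.3 kN·m/kg
  option A: M = 35.6 kN·m/kg
  option W: M = 22.1 kN·m/kg
  option H: M = 13.6 kN·m/kg
Option U has the largest M.

option U, M = 196 kN·m/kg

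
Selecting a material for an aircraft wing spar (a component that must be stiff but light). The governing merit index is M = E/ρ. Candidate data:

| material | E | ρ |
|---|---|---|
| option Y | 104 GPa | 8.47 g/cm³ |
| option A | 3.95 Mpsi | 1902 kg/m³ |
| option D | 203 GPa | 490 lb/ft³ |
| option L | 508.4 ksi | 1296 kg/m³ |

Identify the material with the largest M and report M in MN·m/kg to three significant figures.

option D, M = 25.9 MN·m/kg

Convert each candidate to consistent units, then evaluate M:
  option Y: E = 104.0 GPa, ρ = 8470 kg/m³
  option A: E = 27.23 GPa, ρ = 1902 kg/m³
  option D: E = 203.0 GPa, ρ = 7849 kg/m³
  option L: E = 3.505 GPa, ρ = 1296 kg/m³
  option D: M = 25.9 MN·m/kg
  option A: M = 14.3 MN·m/kg
  option Y: M = 12.3 MN·m/kg
  option L: M = 2.70 MN·m/kg
Option D has the largest M.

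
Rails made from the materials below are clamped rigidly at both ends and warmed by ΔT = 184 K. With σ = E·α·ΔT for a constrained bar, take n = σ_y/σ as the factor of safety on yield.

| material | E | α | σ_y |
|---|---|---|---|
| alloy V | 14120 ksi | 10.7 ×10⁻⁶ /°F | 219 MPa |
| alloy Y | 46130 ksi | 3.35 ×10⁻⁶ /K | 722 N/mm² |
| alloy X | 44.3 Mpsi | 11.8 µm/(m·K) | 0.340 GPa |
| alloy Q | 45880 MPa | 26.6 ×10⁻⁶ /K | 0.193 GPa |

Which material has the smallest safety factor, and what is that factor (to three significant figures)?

In consistent units (E in GPa, α in ×10⁻⁶/K, σ_y in MPa):
  alloy V: E = 97.35, α = 19.3, σ_y = 219.0 → σ = 345 MPa, n = 0.635
  alloy Y: E = 318.1, α = 3.35, σ_y = 722.0 → σ = 196 MPa, n = 3.68
  alloy X: E = 305.4, α = 11.8, σ_y = 340.0 → σ = 663 MPa, n = 0.513
  alloy Q: E = 45.88, α = 26.6, σ_y = 193.0 → σ = 225 MPa, n = 0.859
Alloy X has the lowest safety factor, n = 0.513.

alloy X, n = 0.513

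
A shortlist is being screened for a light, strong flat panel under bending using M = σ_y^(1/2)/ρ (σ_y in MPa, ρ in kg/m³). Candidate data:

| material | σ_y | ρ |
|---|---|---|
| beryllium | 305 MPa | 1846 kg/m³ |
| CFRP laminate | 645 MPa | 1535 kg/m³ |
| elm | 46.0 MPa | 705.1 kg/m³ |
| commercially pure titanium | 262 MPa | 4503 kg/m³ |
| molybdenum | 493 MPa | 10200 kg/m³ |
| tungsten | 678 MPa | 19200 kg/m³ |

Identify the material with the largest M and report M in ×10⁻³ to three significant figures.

Computing M directly (units already consistent):
  CFRP laminate: M = 16.5×10⁻³
  elm: M = 9.62×10⁻³
  beryllium: M = 9.46×10⁻³
  commercially pure titanium: M = 3.59×10⁻³
  molybdenum: M = 2.18×10⁻³
  tungsten: M = 1.36×10⁻³
CFRP laminate ranks first.

CFRP laminate, M = 16.5×10⁻³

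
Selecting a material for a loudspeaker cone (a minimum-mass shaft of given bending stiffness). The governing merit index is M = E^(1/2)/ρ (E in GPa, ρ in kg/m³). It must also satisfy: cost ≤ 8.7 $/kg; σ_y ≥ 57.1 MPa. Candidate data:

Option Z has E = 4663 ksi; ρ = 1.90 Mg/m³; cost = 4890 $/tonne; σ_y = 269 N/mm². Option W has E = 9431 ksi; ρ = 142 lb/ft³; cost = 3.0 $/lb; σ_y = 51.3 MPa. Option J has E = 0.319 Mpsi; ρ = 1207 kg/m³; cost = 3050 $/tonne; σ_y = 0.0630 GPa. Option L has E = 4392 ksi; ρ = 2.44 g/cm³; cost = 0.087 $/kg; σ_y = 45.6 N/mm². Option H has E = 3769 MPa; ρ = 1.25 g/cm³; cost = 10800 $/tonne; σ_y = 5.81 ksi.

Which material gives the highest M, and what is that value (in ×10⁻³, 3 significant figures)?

Screen on constraints: cost ≤ 8.7 $/kg; σ_y ≥ 57.1 MPa. Survivors: option Z, option J.
Normalizing units and computing the index:
  option Z: E = 32.15 GPa, ρ = 1900 kg/m³
  option J: E = 2.199 GPa, ρ = 1207 kg/m³
  option Z: M = 2.98×10⁻³
  option J: M = 1.23×10⁻³
Option Z has the largest M.

option Z, M = 2.98×10⁻³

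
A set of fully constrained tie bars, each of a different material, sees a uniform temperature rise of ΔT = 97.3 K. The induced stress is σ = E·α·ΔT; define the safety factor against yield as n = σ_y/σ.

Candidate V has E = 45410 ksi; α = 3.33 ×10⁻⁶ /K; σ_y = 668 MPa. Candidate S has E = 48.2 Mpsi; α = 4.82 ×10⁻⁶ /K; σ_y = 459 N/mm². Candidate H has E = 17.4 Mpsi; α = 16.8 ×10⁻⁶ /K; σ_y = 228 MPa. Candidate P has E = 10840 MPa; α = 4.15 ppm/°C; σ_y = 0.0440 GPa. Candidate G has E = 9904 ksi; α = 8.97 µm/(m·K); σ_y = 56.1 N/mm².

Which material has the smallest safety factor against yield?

With everything in SI (GPa, ×10⁻⁶/K, MPa):
  candidate V: E = 313.1, α = 3.33, σ_y = 668.0 → σ = 101 MPa, n = 6.58
  candidate S: E = 332.3, α = 4.82, σ_y = 459.0 → σ = 156 MPa, n = 2.95
  candidate H: E = 120.0, α = 16.8, σ_y = 228.0 → σ = 196 MPa, n = 1.16
  candidate P: E = 10.84, α = 4.15, σ_y = 44.00 → σ = 4.38 MPa, n = 10.1
  candidate G: E = 68.29, α = 8.97, σ_y = 56.10 → σ = 59.6 MPa, n = 0.941
The minimum is candidate G at n = 0.941.

candidate G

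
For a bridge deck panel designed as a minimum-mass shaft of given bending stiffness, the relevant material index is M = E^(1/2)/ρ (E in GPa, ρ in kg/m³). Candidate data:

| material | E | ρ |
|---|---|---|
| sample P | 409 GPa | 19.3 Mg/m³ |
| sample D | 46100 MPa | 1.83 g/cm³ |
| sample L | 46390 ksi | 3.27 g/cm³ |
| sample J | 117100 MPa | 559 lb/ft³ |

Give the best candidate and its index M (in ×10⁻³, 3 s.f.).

In SI units:
  sample P: E = 409.0 GPa, ρ = 19300 kg/m³
  sample D: E = 46.10 GPa, ρ = 1830 kg/m³
  sample L: E = 319.8 GPa, ρ = 3270 kg/m³
  sample J: E = 117.1 GPa, ρ = 8954 kg/m³
  sample L: M = 5.47×10⁻³
  sample D: M = 3.71×10⁻³
  sample J: M = 1.21×10⁻³
  sample P: M = 1.05×10⁻³
The maximum is for sample L.

sample L, M = 5.47×10⁻³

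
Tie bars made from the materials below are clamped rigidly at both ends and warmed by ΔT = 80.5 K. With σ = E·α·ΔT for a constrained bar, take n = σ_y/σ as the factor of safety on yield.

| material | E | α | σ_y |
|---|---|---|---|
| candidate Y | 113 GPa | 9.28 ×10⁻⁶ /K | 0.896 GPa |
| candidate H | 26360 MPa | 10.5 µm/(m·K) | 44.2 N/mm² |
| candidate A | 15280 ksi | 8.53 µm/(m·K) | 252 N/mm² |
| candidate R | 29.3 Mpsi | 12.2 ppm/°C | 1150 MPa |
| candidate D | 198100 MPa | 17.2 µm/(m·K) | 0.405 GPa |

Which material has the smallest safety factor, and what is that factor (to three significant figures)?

candidate D, n = 1.48

Converting E to GPa, α to ×10⁻⁶/K, σ_y to MPa, then σ and n for each:
  candidate Y: E = 113.0, α = 9.28, σ_y = 896.0 → σ = 84.4 MPa, n = 10.6
  candidate H: E = 26.36, α = 10.5, σ_y = 44.20 → σ = 22.3 MPa, n = 1.98
  candidate A: E = 105.4, α = 8.53, σ_y = 252.0 → σ = 72.3 MPa, n = 3.48
  candidate R: E = 202.0, α = 12.2, σ_y = 1150 → σ = 198 MPa, n = 5.80
  candidate D: E = 198.1, α = 17.2, σ_y = 405.0 → σ = 274 MPa, n = 1.48
The minimum is candidate D at n = 1.48.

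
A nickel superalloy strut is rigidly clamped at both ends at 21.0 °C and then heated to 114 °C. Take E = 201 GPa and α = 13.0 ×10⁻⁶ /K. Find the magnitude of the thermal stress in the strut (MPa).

243 MPa

ΔT = 93.00 K. Constrained thermal stress σ = E·α·ΔT = 201.0×10³ MPa × 13.0×10⁻⁶ × 93.00 = 243 MPa (compressive).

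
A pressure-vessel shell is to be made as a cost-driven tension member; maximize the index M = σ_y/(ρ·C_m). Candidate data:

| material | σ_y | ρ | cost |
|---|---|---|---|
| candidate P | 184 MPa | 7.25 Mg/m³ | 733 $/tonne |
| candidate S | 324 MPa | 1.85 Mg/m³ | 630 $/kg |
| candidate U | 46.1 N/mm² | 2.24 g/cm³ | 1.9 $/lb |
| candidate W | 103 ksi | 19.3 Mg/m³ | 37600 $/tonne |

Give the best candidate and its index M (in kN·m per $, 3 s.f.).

candidate P, M = 34.6 kN·m per $

In SI units:
  candidate P: σ_y = 184.0 MPa, ρ = 7250 kg/m³, cost = 0.7330 $/kg
  candidate S: σ_y = 324.0 MPa, ρ = 1850 kg/m³, cost = 630.0 $/kg
  candidate U: σ_y = 46.10 MPa, ρ = 2240 kg/m³, cost = 4.189 $/kg
  candidate W: σ_y = 710.2 MPa, ρ = 19300 kg/m³, cost = 37.60 $/kg
  candidate P: M = 34.6 kN·m per $
  candidate U: M = 4.91 kN·m per $
  candidate W: M = 0.979 kN·m per $
  candidate S: M = 0.278 kN·m per $
The maximum is for candidate P.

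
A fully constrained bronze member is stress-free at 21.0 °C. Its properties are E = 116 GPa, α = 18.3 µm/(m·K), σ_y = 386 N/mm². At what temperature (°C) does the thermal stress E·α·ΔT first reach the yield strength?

σ_y = 386 N/mm² = 386.0 MPa.
E·α·ΔT = 386.0 MPa ⇒ ΔT = 386.0 / (116.0×10³ × 18.3×10⁻⁶) = 181.8 K.
T = 21.0 + 181.8 = 202.8 °C.

203 °C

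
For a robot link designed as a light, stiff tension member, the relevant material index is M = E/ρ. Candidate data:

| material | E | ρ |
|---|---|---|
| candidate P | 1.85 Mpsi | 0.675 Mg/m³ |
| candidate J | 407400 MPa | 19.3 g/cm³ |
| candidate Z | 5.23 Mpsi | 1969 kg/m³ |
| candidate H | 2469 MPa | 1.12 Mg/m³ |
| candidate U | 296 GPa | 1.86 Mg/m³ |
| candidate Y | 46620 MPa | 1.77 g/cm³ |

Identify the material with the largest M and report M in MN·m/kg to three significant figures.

Convert each candidate to consistent units, then evaluate M:
  candidate P: E = 12.76 GPa, ρ = 675.0 kg/m³
  candidate J: E = 407.4 GPa, ρ = 19300 kg/m³
  candidate Z: E = 36.06 GPa, ρ = 1969 kg/m³
  candidate H: E = 2.469 GPa, ρ = 1120 kg/m³
  candidate U: E = 296.0 GPa, ρ = 1860 kg/m³
  candidate Y: E = 46.62 GPa, ρ = 1770 kg/m³
  candidate U: M = 159 MN·m/kg
  candidate Y: M = 26.3 MN·m/kg
  candidate J: M = 21.1 MN·m/kg
  candidate P: M = 18.9 MN·m/kg
  candidate Z: M = 18.3 MN·m/kg
  candidate H: M = 2.20 MN·m/kg
Highest index: candidate U.

candidate U, M = 159 MN·m/kg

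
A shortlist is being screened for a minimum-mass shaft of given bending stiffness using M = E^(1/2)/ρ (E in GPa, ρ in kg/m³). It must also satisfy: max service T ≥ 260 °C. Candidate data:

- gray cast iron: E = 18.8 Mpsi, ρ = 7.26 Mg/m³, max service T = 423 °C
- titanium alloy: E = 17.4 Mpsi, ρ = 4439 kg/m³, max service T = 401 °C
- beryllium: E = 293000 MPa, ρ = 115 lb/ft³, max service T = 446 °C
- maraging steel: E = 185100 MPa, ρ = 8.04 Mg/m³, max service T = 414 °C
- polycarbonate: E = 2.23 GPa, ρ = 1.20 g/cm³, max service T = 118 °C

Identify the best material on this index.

beryllium

Screen on constraints: max service T ≥ 260 °C. Survivors: gray cast iron, titanium alloy, beryllium, maraging steel.
In SI units:
  gray cast iron: E = 129.6 GPa, ρ = 7260 kg/m³
  titanium alloy: E = 120.0 GPa, ρ = 4439 kg/m³
  beryllium: E = 293.0 GPa, ρ = 1842 kg/m³
  maraging steel: E = 185.1 GPa, ρ = 8040 kg/m³
  beryllium: M = 9.29×10⁻³
  titanium alloy: M = 2.47×10⁻³
  maraging steel: M = 1.69×10⁻³
  gray cast iron: M = 1.57×10⁻³
Beryllium ranks first.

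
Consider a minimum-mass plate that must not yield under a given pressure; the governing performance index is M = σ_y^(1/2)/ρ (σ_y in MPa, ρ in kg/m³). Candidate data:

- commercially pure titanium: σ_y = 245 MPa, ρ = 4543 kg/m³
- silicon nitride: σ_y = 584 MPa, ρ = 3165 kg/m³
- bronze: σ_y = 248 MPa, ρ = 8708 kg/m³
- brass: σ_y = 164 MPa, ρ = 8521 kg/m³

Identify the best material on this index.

silicon nitride

Per-candidate index values:
  silicon nitride: M = 7.64×10⁻³
  commercially pure titanium: M = 3.45×10⁻³
  bronze: M = 1.81×10⁻³
  brass: M = 1.50×10⁻³
Silicon nitride ranks first.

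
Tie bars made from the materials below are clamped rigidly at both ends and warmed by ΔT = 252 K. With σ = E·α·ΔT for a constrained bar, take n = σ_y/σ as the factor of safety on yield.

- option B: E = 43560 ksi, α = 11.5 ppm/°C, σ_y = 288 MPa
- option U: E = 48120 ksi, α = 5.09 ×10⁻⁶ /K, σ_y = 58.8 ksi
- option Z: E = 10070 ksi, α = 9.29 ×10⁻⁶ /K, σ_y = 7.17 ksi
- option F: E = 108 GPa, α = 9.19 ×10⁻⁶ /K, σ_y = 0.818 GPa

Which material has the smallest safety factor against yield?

option Z

Converting E to GPa, α to ×10⁻⁶/K, σ_y to MPa, then σ and n for each:
  option B: E = 300.3, α = 11.5, σ_y = 288.0 → σ = 870 MPa, n = 0.331
  option U: E = 331.8, α = 5.09, σ_y = 405.4 → σ = 426 MPa, n = 0.953
  option Z: E = 69.43, α = 9.29, σ_y = 49.44 → σ = 163 MPa, n = 0.304
  option F: E = 108.0, α = 9.19, σ_y = 818.0 → σ = 250 MPa, n = 3.27
Smallest n: option Z with n = 0.304.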